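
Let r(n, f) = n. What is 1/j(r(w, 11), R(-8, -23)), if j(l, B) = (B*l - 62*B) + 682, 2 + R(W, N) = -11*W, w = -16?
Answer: -1/6026 ≈ -0.00016595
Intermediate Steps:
R(W, N) = -2 - 11*W
j(l, B) = 682 - 62*B + B*l (j(l, B) = (-62*B + B*l) + 682 = 682 - 62*B + B*l)
1/j(r(w, 11), R(-8, -23)) = 1/(682 - 62*(-2 - 11*(-8)) + (-2 - 11*(-8))*(-16)) = 1/(682 - 62*(-2 + 88) + (-2 + 88)*(-16)) = 1/(682 - 62*86 + 86*(-16)) = 1/(682 - 5332 - 1376) = 1/(-6026) = -1/6026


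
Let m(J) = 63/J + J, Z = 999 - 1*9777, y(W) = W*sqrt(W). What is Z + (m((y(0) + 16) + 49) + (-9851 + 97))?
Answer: -1200292/65 ≈ -18466.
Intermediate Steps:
y(W) = W**(3/2)
Z = -8778 (Z = 999 - 9777 = -8778)
m(J) = J + 63/J
Z + (m((y(0) + 16) + 49) + (-9851 + 97)) = -8778 + ((((0**(3/2) + 16) + 49) + 63/((0**(3/2) + 16) + 49)) + (-9851 + 97)) = -8778 + ((((0 + 16) + 49) + 63/((0 + 16) + 49)) - 9754) = -8778 + (((16 + 49) + 63/(16 + 49)) - 9754) = -8778 + ((65 + 63/65) - 9754) = -8778 + (4288/65 - 9754) = -8778 - 629722/65 = -1200292/65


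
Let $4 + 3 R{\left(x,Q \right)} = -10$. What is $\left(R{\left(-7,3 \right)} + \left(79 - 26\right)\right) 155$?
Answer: $\frac{22475}{3} \approx 7491.7$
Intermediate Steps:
$R{\left(x,Q \right)} = - \frac{14}{3}$ ($R{\left(x,Q \right)} = - \frac{4}{3} + \frac{1}{3} \left(-10\right) = - \frac{4}{3} - \frac{10}{3} = - \frac{14}{3}$)
$\left(R{\left(-7,3 \right)} + \left(79 - 26\right)\right) 155 = \left(- \frac{14}{3} + \left(79 - 26\right)\right) 155 = \left(- \frac{14}{3} + 53\right) 155 = \frac{145}{3} \cdot 155 = \frac{22475}{3}$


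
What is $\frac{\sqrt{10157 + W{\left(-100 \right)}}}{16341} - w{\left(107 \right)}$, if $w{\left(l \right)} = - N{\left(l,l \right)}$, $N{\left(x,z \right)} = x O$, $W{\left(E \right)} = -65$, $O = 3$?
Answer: $321 + \frac{58 \sqrt{3}}{16341} \approx 321.01$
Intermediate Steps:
$N{\left(x,z \right)} = 3 x$ ($N{\left(x,z \right)} = x 3 = 3 x$)
$w{\left(l \right)} = - 3 l$
$\frac{\sqrt{10157 + W{\left(-100 \right)}}}{16341} - w{\left(107 \right)} = \frac{\sqrt{10157 - 65}}{16341} - \left(-3\right) 107 = \sqrt{10092} \cdot \frac{1}{16341} - -321 = 58 \sqrt{3} \cdot \frac{1}{16341} + 321 = \frac{58 \sqrt{3}}{16341} + 321 = 321 + \frac{58 \sqrt{3}}{16341}$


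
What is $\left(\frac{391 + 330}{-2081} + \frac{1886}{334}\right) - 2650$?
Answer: $- \frac{919104574}{347527} \approx -2644.7$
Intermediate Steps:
$\left(\frac{391 + 330}{-2081} + \frac{1886}{334}\right) - 2650 = \left(721 \left(- \frac{1}{2081}\right) + 1886 \cdot \frac{1}{334}\right) - 2650 = \left(- \frac{721}{2081} + \frac{943}{167}\right) - 2650 = \frac{1841976}{347527} - 2650 = - \frac{919104574}{347527}$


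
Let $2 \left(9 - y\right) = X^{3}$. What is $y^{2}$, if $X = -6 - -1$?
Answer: $\frac{20449}{4} \approx 5112.3$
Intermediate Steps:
$X = -5$ ($X = -6 + 1 = -5$)
$y = \frac{143}{2}$ ($y = 9 - \frac{\left(-5\right)^{3}}{2} = 9 - - \frac{125}{2} = 9 + \frac{125}{2} = \frac{143}{2} \approx 71.5$)
$y^{2} = \left(\frac{143}{2}\right)^{2} = \frac{20449}{4}$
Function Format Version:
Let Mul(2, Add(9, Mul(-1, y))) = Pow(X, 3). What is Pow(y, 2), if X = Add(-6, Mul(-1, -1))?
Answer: Rational(20449, 4) ≈ 5112.3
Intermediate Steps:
X = -5 (X = Add(-6, 1) = -5)
y = Rational(143, 2) (y = Add(9, Mul(Rational(-1, 2), Pow(-5, 3))) = Add(9, Mul(Rational(-1, 2), -125)) = Add(9, Rational(125, 2)) = Rational(143, 2) ≈ 71.500)
Pow(y, 2) = Pow(Rational(143, 2), 2) = Rational(20449, 4)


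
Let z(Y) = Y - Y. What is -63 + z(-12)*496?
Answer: -63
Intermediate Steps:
z(Y) = 0
-63 + z(-12)*496 = -63 + 0*496 = -63 + 0 = -63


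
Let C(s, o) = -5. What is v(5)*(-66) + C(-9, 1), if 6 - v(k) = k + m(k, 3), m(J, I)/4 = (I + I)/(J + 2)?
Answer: 1087/7 ≈ 155.29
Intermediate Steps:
m(J, I) = 8*I/(2 + J) (m(J, I) = 4*((I + I)/(J + 2)) = 4*((2*I)/(2 + J)) = 4*(2*I/(2 + J)) = 8*I/(2 + J))
v(k) = 6 - k - 24/(2 + k) (v(k) = 6 - (k + 8*3/(2 + k)) = 6 - (k + 24/(2 + k)) = 6 + (-k - 24/(2 + k)) = 6 - k - 24/(2 + k))
v(5)*(-66) + C(-9, 1) = ((-24 + (2 + 5)*(6 - 1*5))/(2 + 5))*(-66) - 5 = ((-24 + 7*(6 - 5))/7)*(-66) - 5 = ((-24 + 7*1)/7)*(-66) - 5 = ((-24 + 7)/7)*(-66) - 5 = ((1/7)*(-17))*(-66) - 5 = -17/7*(-66) - 5 = 1122/7 - 5 = 1087/7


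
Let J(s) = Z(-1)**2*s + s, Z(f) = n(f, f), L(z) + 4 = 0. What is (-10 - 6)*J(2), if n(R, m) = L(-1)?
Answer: -544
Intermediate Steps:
L(z) = -4 (L(z) = -4 + 0 = -4)
n(R, m) = -4
Z(f) = -4
J(s) = 17*s (J(s) = (-4)**2*s + s = 16*s + s = 17*s)
(-10 - 6)*J(2) = (-10 - 6)*(17*2) = -16*34 = -544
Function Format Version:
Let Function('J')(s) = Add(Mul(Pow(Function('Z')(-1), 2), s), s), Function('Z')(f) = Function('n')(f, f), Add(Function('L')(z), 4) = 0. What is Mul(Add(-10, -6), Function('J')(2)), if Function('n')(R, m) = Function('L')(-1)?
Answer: -544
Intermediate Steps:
Function('L')(z) = -4 (Function('L')(z) = Add(-4, 0) = -4)
Function('n')(R, m) = -4
Function('Z')(f) = -4
Function('J')(s) = Mul(17, s) (Function('J')(s) = Add(Mul(Pow(-4, 2), s), s) = Add(Mul(16, s), s) = Mul(17, s))
Mul(Add(-10, -6), Function('J')(2)) = Mul(Add(-10, -6), Mul(17, 2)) = Mul(-16, 34) = -544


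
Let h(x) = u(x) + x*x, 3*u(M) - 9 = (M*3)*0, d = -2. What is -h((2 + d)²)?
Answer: -3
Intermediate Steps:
u(M) = 3 (u(M) = 3 + ((M*3)*0)/3 = 3 + ((3*M)*0)/3 = 3 + (⅓)*0 = 3 + 0 = 3)
h(x) = 3 + x² (h(x) = 3 + x*x = 3 + x²)
-h((2 + d)²) = -(3 + ((2 - 2)²)²) = -(3 + (0²)²) = -(3 + 0²) = -(3 + 0) = -1*3 = -3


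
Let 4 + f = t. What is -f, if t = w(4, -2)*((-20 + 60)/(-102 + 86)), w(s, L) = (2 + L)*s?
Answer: 4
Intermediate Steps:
w(s, L) = s*(2 + L)
t = 0 (t = (4*(2 - 2))*((-20 + 60)/(-102 + 86)) = (4*0)*(40/(-16)) = 0*(40*(-1/16)) = 0*(-5/2) = 0)
f = -4 (f = -4 + 0 = -4)
-f = -1*(-4) = 4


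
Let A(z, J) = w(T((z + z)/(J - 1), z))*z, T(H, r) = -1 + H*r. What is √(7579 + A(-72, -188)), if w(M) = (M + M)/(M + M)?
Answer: √7507 ≈ 86.643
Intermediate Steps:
w(M) = 1 (w(M) = (2*M)/((2*M)) = (2*M)*(1/(2*M)) = 1)
A(z, J) = z (A(z, J) = 1*z = z)
√(7579 + A(-72, -188)) = √(7579 - 72) = √7507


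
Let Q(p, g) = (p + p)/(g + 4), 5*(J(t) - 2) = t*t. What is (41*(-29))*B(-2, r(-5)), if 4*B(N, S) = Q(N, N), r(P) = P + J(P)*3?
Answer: 1189/2 ≈ 594.50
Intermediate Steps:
J(t) = 2 + t²/5 (J(t) = 2 + (t*t)/5 = 2 + t²/5)
r(P) = 6 + P + 3*P²/5 (r(P) = P + (2 + P²/5)*3 = P + (6 + 3*P²/5) = 6 + P + 3*P²/5)
Q(p, g) = 2*p/(4 + g) (Q(p, g) = (2*p)/(4 + g) = 2*p/(4 + g))
B(N, S) = N/(2*(4 + N)) (B(N, S) = (2*N/(4 + N))/4 = N/(2*(4 + N)))
(41*(-29))*B(-2, r(-5)) = (41*(-29))*((½)*(-2)/(4 - 2)) = -1189*(-2)/(2*2) = -1189*(-½) = 1189/2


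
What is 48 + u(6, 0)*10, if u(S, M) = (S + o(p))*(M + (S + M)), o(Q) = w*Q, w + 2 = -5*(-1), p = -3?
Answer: -132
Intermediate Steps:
w = 3 (w = -2 - 5*(-1) = -2 + 5 = 3)
o(Q) = 3*Q
u(S, M) = (-9 + S)*(S + 2*M) (u(S, M) = (S + 3*(-3))*(M + (S + M)) = (S - 9)*(M + (M + S)) = (-9 + S)*(S + 2*M))
48 + u(6, 0)*10 = 48 + (6**2 - 18*0 - 9*6 + 2*0*6)*10 = 48 + (36 + 0 - 54 + 0)*10 = 48 - 18*10 = 48 - 180 = -132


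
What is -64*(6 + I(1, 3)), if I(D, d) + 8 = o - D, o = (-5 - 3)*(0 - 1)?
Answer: -320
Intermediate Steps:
o = 8 (o = -8*(-1) = 8)
I(D, d) = -D (I(D, d) = -8 + (8 - D) = -D)
-64*(6 + I(1, 3)) = -64*(6 - 1*1) = -64*(6 - 1) = -64*5 = -320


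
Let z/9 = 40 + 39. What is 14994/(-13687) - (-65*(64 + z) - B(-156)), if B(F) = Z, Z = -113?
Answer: 687921000/13687 ≈ 50261.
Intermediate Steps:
z = 711 (z = 9*(40 + 39) = 9*79 = 711)
B(F) = -113
14994/(-13687) - (-65*(64 + z) - B(-156)) = 14994/(-13687) - (-65*(64 + 711) - 1*(-113)) = 14994*(-1/13687) - (-65*775 + 113) = -14994/13687 - (-50375 + 113) = -14994/13687 - 1*(-50262) = -14994/13687 + 50262 = 687921000/13687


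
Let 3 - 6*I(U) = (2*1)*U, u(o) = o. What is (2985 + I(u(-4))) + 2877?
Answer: 35183/6 ≈ 5863.8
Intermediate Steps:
I(U) = ½ - U/3 (I(U) = ½ - 2*1*U/6 = ½ - U/3)
(2985 + I(u(-4))) + 2877 = (2985 + (½ - ⅓*(-4))) + 2877 = (2985 + (½ + 4/3)) + 2877 = (2985 + 11/6) + 2877 = 17921/6 + 2877 = 35183/6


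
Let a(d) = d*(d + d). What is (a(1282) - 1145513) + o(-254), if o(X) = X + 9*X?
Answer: 2138995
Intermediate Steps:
a(d) = 2*d**2 (a(d) = d*(2*d) = 2*d**2)
o(X) = 10*X
(a(1282) - 1145513) + o(-254) = (2*1282**2 - 1145513) + 10*(-254) = (2*1643524 - 1145513) - 2540 = (3287048 - 1145513) - 2540 = 2141535 - 2540 = 2138995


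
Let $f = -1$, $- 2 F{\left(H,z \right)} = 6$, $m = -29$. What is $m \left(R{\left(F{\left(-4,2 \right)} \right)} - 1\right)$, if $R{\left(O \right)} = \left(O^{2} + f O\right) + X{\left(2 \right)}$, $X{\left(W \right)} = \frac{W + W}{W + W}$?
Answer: $-348$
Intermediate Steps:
$X{\left(W \right)} = 1$ ($X{\left(W \right)} = \frac{2 W}{2 W} = 2 W \frac{1}{2 W} = 1$)
$F{\left(H,z \right)} = -3$ ($F{\left(H,z \right)} = \left(- \frac{1}{2}\right) 6 = -3$)
$R{\left(O \right)} = 1 + O^{2} - O$ ($R{\left(O \right)} = \left(O^{2} - O\right) + 1 = 1 + O^{2} - O$)
$m \left(R{\left(F{\left(-4,2 \right)} \right)} - 1\right) = - 29 \left(\left(1 + \left(-3\right)^{2} - -3\right) - 1\right) = - 29 \left(\left(1 + 9 + 3\right) - 1\right) = - 29 \left(13 - 1\right) = \left(-29\right) 12 = -348$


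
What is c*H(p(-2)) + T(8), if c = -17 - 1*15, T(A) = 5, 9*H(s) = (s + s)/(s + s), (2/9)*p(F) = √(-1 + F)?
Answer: 13/9 ≈ 1.4444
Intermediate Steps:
p(F) = 9*√(-1 + F)/2
H(s) = ⅑ (H(s) = ((s + s)/(s + s))/9 = ((2*s)/((2*s)))/9 = ((2*s)*(1/(2*s)))/9 = (⅑)*1 = ⅑)
c = -32 (c = -17 - 15 = -32)
c*H(p(-2)) + T(8) = -32*⅑ + 5 = -32/9 + 5 = 13/9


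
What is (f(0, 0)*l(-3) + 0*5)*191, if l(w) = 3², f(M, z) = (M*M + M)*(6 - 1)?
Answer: 0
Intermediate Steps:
f(M, z) = 5*M + 5*M² (f(M, z) = (M² + M)*5 = (M + M²)*5 = 5*M + 5*M²)
l(w) = 9
(f(0, 0)*l(-3) + 0*5)*191 = ((5*0*(1 + 0))*9 + 0*5)*191 = ((5*0*1)*9 + 0)*191 = (0*9 + 0)*191 = (0 + 0)*191 = 0*191 = 0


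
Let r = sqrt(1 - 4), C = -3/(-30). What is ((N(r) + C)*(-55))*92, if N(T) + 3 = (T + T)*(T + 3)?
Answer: 45034 - 30360*I*sqrt(3) ≈ 45034.0 - 52585.0*I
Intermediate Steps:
C = 1/10 (C = -3*(-1)/30 = -1*(-1/10) = 1/10 ≈ 0.10000)
r = I*sqrt(3) (r = sqrt(-3) = I*sqrt(3) ≈ 1.732*I)
N(T) = -3 + 2*T*(3 + T) (N(T) = -3 + (T + T)*(T + 3) = -3 + (2*T)*(3 + T) = -3 + 2*T*(3 + T))
((N(r) + C)*(-55))*92 = (((-3 + 2*(I*sqrt(3))**2 + 6*(I*sqrt(3))) + 1/10)*(-55))*92 = (((-3 + 2*(-3) + 6*I*sqrt(3)) + 1/10)*(-55))*92 = (((-3 - 6 + 6*I*sqrt(3)) + 1/10)*(-55))*92 = (((-9 + 6*I*sqrt(3)) + 1/10)*(-55))*92 = ((-89/10 + 6*I*sqrt(3))*(-55))*92 = (979/2 - 330*I*sqrt(3))*92 = 45034 - 30360*I*sqrt(3)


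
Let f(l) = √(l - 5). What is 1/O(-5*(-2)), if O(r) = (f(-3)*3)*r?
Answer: -I*√2/120 ≈ -0.011785*I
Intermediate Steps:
f(l) = √(-5 + l)
O(r) = 6*I*r*√2 (O(r) = (√(-5 - 3)*3)*r = (√(-8)*3)*r = ((2*I*√2)*3)*r = (6*I*√2)*r = 6*I*r*√2)
1/O(-5*(-2)) = 1/(6*I*(-5*(-2))*√2) = 1/(6*I*10*√2) = 1/(60*I*√2) = -I*√2/120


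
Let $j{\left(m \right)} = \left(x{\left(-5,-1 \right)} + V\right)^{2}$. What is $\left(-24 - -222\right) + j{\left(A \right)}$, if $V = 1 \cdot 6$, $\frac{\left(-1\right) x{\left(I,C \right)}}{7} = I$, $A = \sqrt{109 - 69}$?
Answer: $1879$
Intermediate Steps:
$A = 2 \sqrt{10}$ ($A = \sqrt{40} = 2 \sqrt{10} \approx 6.3246$)
$x{\left(I,C \right)} = - 7 I$
$V = 6$
$j{\left(m \right)} = 1681$ ($j{\left(m \right)} = \left(\left(-7\right) \left(-5\right) + 6\right)^{2} = \left(35 + 6\right)^{2} = 41^{2} = 1681$)
$\left(-24 - -222\right) + j{\left(A \right)} = \left(-24 - -222\right) + 1681 = \left(-24 + 222\right) + 1681 = 198 + 1681 = 1879$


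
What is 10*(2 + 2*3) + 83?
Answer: 163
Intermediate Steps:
10*(2 + 2*3) + 83 = 10*(2 + 6) + 83 = 10*8 + 83 = 80 + 83 = 163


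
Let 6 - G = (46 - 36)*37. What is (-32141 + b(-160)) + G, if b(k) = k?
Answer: -32665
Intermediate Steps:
G = -364 (G = 6 - (46 - 36)*37 = 6 - 10*37 = 6 - 1*370 = 6 - 370 = -364)
(-32141 + b(-160)) + G = (-32141 - 160) - 364 = -32301 - 364 = -32665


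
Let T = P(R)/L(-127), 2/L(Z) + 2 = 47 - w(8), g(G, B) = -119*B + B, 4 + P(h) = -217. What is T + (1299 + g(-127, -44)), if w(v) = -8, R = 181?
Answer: 1269/2 ≈ 634.50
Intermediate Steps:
P(h) = -221 (P(h) = -4 - 217 = -221)
g(G, B) = -118*B
L(Z) = 2/53 (L(Z) = 2/(-2 + (47 - 1*(-8))) = 2/(-2 + (47 + 8)) = 2/(-2 + 55) = 2/53)
T = -11713/2 (T = -221/2/53 = -221*53/2 = -11713/2 ≈ -5856.5)
T + (1299 + g(-127, -44)) = -11713/2 + (1299 - 118*(-44)) = -11713/2 + (1299 + 5192) = -11713/2 + 6491 = 1269/2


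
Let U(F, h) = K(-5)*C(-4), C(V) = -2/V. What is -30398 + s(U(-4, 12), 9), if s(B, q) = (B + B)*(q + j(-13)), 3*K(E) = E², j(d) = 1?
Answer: -90944/3 ≈ -30315.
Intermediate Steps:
K(E) = E²/3
U(F, h) = 25/6 (U(F, h) = ((⅓)*(-5)²)*(-2/(-4)) = ((⅓)*25)*(-2*(-¼)) = (25/3)*(½) = 25/6)
s(B, q) = 2*B*(1 + q) (s(B, q) = (B + B)*(q + 1) = (2*B)*(1 + q) = 2*B*(1 + q))
-30398 + s(U(-4, 12), 9) = -30398 + 2*(25/6)*(1 + 9) = -30398 + 2*(25/6)*10 = -30398 + 250/3 = -90944/3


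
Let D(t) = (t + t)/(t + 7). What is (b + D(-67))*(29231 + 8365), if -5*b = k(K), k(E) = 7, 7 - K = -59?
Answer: 31330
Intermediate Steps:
K = 66 (K = 7 - 1*(-59) = 7 + 59 = 66)
b = -7/5 (b = -1/5*7 = -7/5 ≈ -1.4000)
D(t) = 2*t/(7 + t) (D(t) = (2*t)/(7 + t) = 2*t/(7 + t))
(b + D(-67))*(29231 + 8365) = (-7/5 + 2*(-67)/(7 - 67))*(29231 + 8365) = (-7/5 + 2*(-67)/(-60))*37596 = (-7/5 + 2*(-67)*(-1/60))*37596 = (-7/5 + 67/30)*37596 = (5/6)*37596 = 31330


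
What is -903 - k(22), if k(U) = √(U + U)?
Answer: -903 - 2*√11 ≈ -909.63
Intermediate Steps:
k(U) = √2*√U (k(U) = √(2*U) = √2*√U)
-903 - k(22) = -903 - √2*√22 = -903 - 2*√11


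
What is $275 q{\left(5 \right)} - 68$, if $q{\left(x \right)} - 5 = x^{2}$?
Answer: $8182$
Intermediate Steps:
$q{\left(x \right)} = 5 + x^{2}$
$275 q{\left(5 \right)} - 68 = 275 \left(5 + 5^{2}\right) - 68 = 275 \left(5 + 25\right) - 68 = 275 \cdot 30 - 68 = 8250 - 68 = 8182$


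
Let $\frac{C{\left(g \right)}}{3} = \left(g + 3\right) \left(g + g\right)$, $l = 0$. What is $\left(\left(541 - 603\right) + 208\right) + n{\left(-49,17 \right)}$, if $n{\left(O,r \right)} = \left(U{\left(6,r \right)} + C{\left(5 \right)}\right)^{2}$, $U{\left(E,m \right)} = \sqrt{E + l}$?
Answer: $57752 + 480 \sqrt{6} \approx 58928.0$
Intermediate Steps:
$C{\left(g \right)} = 6 g \left(3 + g\right)$ ($C{\left(g \right)} = 3 \left(g + 3\right) \left(g + g\right) = 3 \left(3 + g\right) 2 g = 3 \cdot 2 g \left(3 + g\right) = 6 g \left(3 + g\right)$)
$U{\left(E,m \right)} = \sqrt{E}$ ($U{\left(E,m \right)} = \sqrt{E + 0} = \sqrt{E}$)
$n{\left(O,r \right)} = \left(240 + \sqrt{6}\right)^{2}$ ($n{\left(O,r \right)} = \left(\sqrt{6} + 6 \cdot 5 \left(3 + 5\right)\right)^{2} = \left(\sqrt{6} + 6 \cdot 5 \cdot 8\right)^{2} = \left(\sqrt{6} + 240\right)^{2} = \left(240 + \sqrt{6}\right)^{2}$)
$\left(\left(541 - 603\right) + 208\right) + n{\left(-49,17 \right)} = \left(\left(541 - 603\right) + 208\right) + \left(240 + \sqrt{6}\right)^{2} = \left(-62 + 208\right) + \left(240 + \sqrt{6}\right)^{2} = 146 + \left(240 + \sqrt{6}\right)^{2}$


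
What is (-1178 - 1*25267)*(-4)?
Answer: 105780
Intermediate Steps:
(-1178 - 1*25267)*(-4) = (-1178 - 25267)*(-4) = -26445*(-4) = 105780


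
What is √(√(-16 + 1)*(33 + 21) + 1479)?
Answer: √(1479 + 54*I*√15) ≈ 38.553 + 2.7124*I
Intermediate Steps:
√(√(-16 + 1)*(33 + 21) + 1479) = √(√(-15)*54 + 1479) = √((I*√15)*54 + 1479) = √(54*I*√15 + 1479) = √(1479 + 54*I*√15)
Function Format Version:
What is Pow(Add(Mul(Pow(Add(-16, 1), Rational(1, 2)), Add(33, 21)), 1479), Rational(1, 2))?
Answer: Pow(Add(1479, Mul(54, I, Pow(15, Rational(1, 2)))), Rational(1, 2)) ≈ Add(38.553, Mul(2.7124, I))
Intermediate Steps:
Pow(Add(Mul(Pow(Add(-16, 1), Rational(1, 2)), Add(33, 21)), 1479), Rational(1, 2)) = Pow(Add(Mul(Pow(-15, Rational(1, 2)), 54), 1479), Rational(1, 2)) = Pow(Add(Mul(Mul(I, Pow(15, Rational(1, 2))), 54), 1479), Rational(1, 2)) = Pow(Add(Mul(54, I, Pow(15, Rational(1, 2))), 1479), Rational(1, 2)) = Pow(Add(1479, Mul(54, I, Pow(15, Rational(1, 2)))), Rational(1, 2))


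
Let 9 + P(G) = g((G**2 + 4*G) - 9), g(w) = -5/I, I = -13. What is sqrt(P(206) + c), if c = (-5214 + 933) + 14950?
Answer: sqrt(1801605)/13 ≈ 103.25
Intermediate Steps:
g(w) = 5/13 (g(w) = -5/(-13) = -5*(-1/13) = 5/13)
c = 10669 (c = -4281 + 14950 = 10669)
P(G) = -112/13 (P(G) = -9 + 5/13 = -112/13)
sqrt(P(206) + c) = sqrt(-112/13 + 10669) = sqrt(138585/13) = sqrt(1801605)/13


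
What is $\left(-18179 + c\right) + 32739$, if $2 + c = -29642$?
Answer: $-15084$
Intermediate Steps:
$c = -29644$ ($c = -2 - 29642 = -29644$)
$\left(-18179 + c\right) + 32739 = \left(-18179 - 29644\right) + 32739 = -47823 + 32739 = -15084$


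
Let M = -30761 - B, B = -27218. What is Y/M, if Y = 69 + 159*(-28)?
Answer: 1461/1181 ≈ 1.2371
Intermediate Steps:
Y = -4383 (Y = 69 - 4452 = -4383)
M = -3543 (M = -30761 - 1*(-27218) = -30761 + 27218 = -3543)
Y/M = -4383/(-3543) = -4383*(-1/3543) = 1461/1181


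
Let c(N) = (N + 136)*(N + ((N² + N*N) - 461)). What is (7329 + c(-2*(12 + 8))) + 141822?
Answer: 408255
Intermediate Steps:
c(N) = (136 + N)*(-461 + N + 2*N²) (c(N) = (136 + N)*(N + ((N² + N²) - 461)) = (136 + N)*(N + (2*N² - 461)) = (136 + N)*(N + (-461 + 2*N²)) = (136 + N)*(-461 + N + 2*N²))
(7329 + c(-2*(12 + 8))) + 141822 = (7329 + (-62696 - (-650)*(12 + 8) + 2*(-2*(12 + 8))³ + 273*(-2*(12 + 8))²)) + 141822 = (7329 + (-62696 - (-650)*20 + 2*(-2*20)³ + 273*(-2*20)²)) + 141822 = (7329 + (-62696 - 325*(-40) + 2*(-40)³ + 273*(-40)²)) + 141822 = (7329 + (-62696 + 13000 + 2*(-64000) + 273*1600)) + 141822 = (7329 + (-62696 + 13000 - 128000 + 436800)) + 141822 = (7329 + 259104) + 141822 = 266433 + 141822 = 408255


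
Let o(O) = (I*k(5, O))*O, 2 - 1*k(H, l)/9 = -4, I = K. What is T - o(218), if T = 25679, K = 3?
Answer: -9637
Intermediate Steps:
I = 3
k(H, l) = 54 (k(H, l) = 18 - 9*(-4) = 18 + 36 = 54)
o(O) = 162*O (o(O) = (3*54)*O = 162*O)
T - o(218) = 25679 - 162*218 = 25679 - 1*35316 = 25679 - 35316 = -9637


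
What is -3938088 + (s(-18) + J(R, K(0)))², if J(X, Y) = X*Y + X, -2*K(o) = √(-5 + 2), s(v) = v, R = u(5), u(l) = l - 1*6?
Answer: -3938088 + (38 - I*√3)²/4 ≈ -3.9377e+6 - 32.909*I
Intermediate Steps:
u(l) = -6 + l (u(l) = l - 6 = -6 + l)
R = -1 (R = -6 + 5 = -1)
K(o) = -I*√3/2 (K(o) = -√(-5 + 2)/2 = -I*√3/2)
J(X, Y) = X + X*Y
-3938088 + (s(-18) + J(R, K(0)))² = -3938088 + (-18 - (1 - I*√3/2))² = -3938088 + (-18 + (-1 + I*√3/2))² = -3938088 + (-19 + I*√3/2)²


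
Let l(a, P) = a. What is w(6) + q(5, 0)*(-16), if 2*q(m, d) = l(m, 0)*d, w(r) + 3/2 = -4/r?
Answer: -13/6 ≈ -2.1667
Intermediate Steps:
w(r) = -3/2 - 4/r
q(m, d) = d*m/2 (q(m, d) = (m*d)/2 = (d*m)/2 = d*m/2)
w(6) + q(5, 0)*(-16) = (-3/2 - 4/6) + ((½)*0*5)*(-16) = (-3/2 - 4*⅙) + 0*(-16) = (-3/2 - ⅔) + 0 = -13/6 + 0 = -13/6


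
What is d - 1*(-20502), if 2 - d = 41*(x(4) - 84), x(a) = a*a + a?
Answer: 23128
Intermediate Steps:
x(a) = a + a² (x(a) = a² + a = a + a²)
d = 2626 (d = 2 - 41*(4*(1 + 4) - 84) = 2 - 41*(4*5 - 84) = 2 - 41*(20 - 84) = 2 - 41*(-64) = 2 - 1*(-2624) = 2 + 2624 = 2626)
d - 1*(-20502) = 2626 - 1*(-20502) = 2626 + 20502 = 23128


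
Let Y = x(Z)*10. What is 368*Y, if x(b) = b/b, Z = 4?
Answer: 3680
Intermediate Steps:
x(b) = 1
Y = 10 (Y = 1*10 = 10)
368*Y = 368*10 = 3680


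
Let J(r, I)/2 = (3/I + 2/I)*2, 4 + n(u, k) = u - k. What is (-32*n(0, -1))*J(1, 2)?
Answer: 960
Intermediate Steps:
n(u, k) = -4 + u - k (n(u, k) = -4 + (u - k) = -4 + u - k)
J(r, I) = 20/I (J(r, I) = 2*((3/I + 2/I)*2) = 2*((5/I)*2) = 2*(10/I) = 20/I)
(-32*n(0, -1))*J(1, 2) = (-32*(-4 + 0 - 1*(-1)))*(20/2) = (-32*(-4 + 0 + 1))*(20*(½)) = -32*(-3)*10 = 96*10 = 960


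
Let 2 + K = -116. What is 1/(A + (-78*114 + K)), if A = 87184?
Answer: 1/78174 ≈ 1.2792e-5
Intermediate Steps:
K = -118 (K = -2 - 116 = -118)
1/(A + (-78*114 + K)) = 1/(87184 + (-78*114 - 118)) = 1/(87184 + (-8892 - 118)) = 1/(87184 - 9010) = 1/78174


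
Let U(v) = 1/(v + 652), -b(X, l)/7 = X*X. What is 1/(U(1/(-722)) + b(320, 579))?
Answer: -470743/337428581678 ≈ -1.3951e-6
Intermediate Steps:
b(X, l) = -7*X**2 (b(X, l) = -7*X*X = -7*X**2)
U(v) = 1/(652 + v)
1/(U(1/(-722)) + b(320, 579)) = 1/(1/(652 + 1/(-722)) - 7*320**2) = 1/(1/(652 - 1/722) - 7*102400) = 1/(1/(470743/722) - 716800) = 1/(722/470743 - 716800) = 1/(-337428581678/470743) = -470743/337428581678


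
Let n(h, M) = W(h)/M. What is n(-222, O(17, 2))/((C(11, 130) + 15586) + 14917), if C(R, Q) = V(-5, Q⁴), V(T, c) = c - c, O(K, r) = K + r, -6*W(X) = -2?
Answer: 1/1738671 ≈ 5.7515e-7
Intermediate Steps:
W(X) = ⅓ (W(X) = -⅙*(-2) = ⅓)
V(T, c) = 0
n(h, M) = 1/(3*M)
C(R, Q) = 0
n(-222, O(17, 2))/((C(11, 130) + 15586) + 14917) = (1/(3*(17 + 2)))/((0 + 15586) + 14917) = ((⅓)/19)/(15586 + 14917) = ((⅓)*(1/19))/30503 = (1/57)*(1/30503) = 1/1738671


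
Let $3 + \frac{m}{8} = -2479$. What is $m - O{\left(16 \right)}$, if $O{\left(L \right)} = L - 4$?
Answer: $-19868$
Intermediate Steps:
$O{\left(L \right)} = -4 + L$ ($O{\left(L \right)} = L - 4 = -4 + L$)
$m = -19856$ ($m = -24 + 8 \left(-2479\right) = -24 - 19832 = -19856$)
$m - O{\left(16 \right)} = -19856 - \left(-4 + 16\right) = -19856 - 12 = -19868$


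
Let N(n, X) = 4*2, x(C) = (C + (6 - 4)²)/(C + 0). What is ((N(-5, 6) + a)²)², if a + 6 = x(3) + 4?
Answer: 390625/81 ≈ 4822.5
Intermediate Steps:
x(C) = (4 + C)/C (x(C) = (C + 2²)/C = (C + 4)/C = (4 + C)/C)
N(n, X) = 8
a = ⅓ (a = -6 + ((4 + 3)/3 + 4) = -6 + ((⅓)*7 + 4) = -6 + (7/3 + 4) = -6 + 19/3 = ⅓ ≈ 0.33333)
((N(-5, 6) + a)²)² = ((8 + ⅓)²)² = ((25/3)²)² = (625/9)² = 390625/81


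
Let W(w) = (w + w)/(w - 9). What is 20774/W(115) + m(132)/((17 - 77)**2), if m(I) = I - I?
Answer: 1101022/115 ≈ 9574.1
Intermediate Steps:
W(w) = 2*w/(-9 + w) (W(w) = (2*w)/(-9 + w) = 2*w/(-9 + w))
m(I) = 0
20774/W(115) + m(132)/((17 - 77)**2) = 20774/((2*115/(-9 + 115))) + 0/((17 - 77)**2) = 20774/((2*115/106)) + 0/((-60)**2) = 20774/((2*115*(1/106))) + 0/3600 = 20774/(115/53) + 0*(1/3600) = 20774*(53/115) + 0 = 1101022/115 + 0 = 1101022/115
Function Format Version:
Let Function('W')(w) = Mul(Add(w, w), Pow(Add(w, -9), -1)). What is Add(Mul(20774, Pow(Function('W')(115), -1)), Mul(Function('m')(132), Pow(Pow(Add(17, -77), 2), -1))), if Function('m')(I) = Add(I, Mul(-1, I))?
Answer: Rational(1101022, 115) ≈ 9574.1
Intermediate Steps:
Function('W')(w) = Mul(2, w, Pow(Add(-9, w), -1)) (Function('W')(w) = Mul(Mul(2, w), Pow(Add(-9, w), -1)) = Mul(2, w, Pow(Add(-9, w), -1)))
Function('m')(I) = 0
Add(Mul(20774, Pow(Function('W')(115), -1)), Mul(Function('m')(132), Pow(Pow(Add(17, -77), 2), -1))) = Add(Mul(20774, Pow(Mul(2, 115, Pow(Add(-9, 115), -1)), -1)), Mul(0, Pow(Pow(Add(17, -77), 2), -1))) = Add(Mul(20774, Pow(Mul(2, 115, Pow(106, -1)), -1)), Mul(0, Pow(Pow(-60, 2), -1))) = Add(Mul(20774, Pow(Mul(2, 115, Rational(1, 106)), -1)), Mul(0, Pow(3600, -1))) = Add(Mul(20774, Pow(Rational(115, 53), -1)), Mul(0, Rational(1, 3600))) = Add(Mul(20774, Rational(53, 115)), 0) = Add(Rational(1101022, 115), 0) = Rational(1101022, 115)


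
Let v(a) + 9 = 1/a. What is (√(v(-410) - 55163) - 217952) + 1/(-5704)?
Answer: -1243198209/5704 + I*√9274413610/410 ≈ -2.1795e+5 + 234.89*I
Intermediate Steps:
v(a) = -9 + 1/a
(√(v(-410) - 55163) - 217952) + 1/(-5704) = (√((-9 + 1/(-410)) - 55163) - 217952) + 1/(-5704) = (√((-9 - 1/410) - 55163) - 217952) - 1/5704 = (√(-3691/410 - 55163) - 217952) - 1/5704 = (√(-22620521/410) - 217952) - 1/5704 = (I*√9274413610/410 - 217952) - 1/5704 = (-217952 + I*√9274413610/410) - 1/5704 = -1243198209/5704 + I*√9274413610/410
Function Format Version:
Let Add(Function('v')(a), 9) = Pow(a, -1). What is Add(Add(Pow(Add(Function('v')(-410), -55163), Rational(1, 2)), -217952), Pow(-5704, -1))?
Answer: Add(Rational(-1243198209, 5704), Mul(Rational(1, 410), I, Pow(9274413610, Rational(1, 2)))) ≈ Add(-2.1795e+5, Mul(234.89, I))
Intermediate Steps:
Function('v')(a) = Add(-9, Pow(a, -1))
Add(Add(Pow(Add(Function('v')(-410), -55163), Rational(1, 2)), -217952), Pow(-5704, -1)) = Add(Add(Pow(Add(Add(-9, Pow(-410, -1)), -55163), Rational(1, 2)), -217952), Pow(-5704, -1)) = Add(Add(Pow(Add(Add(-9, Rational(-1, 410)), -55163), Rational(1, 2)), -217952), Rational(-1, 5704)) = Add(Add(Pow(Add(Rational(-3691, 410), -55163), Rational(1, 2)), -217952), Rational(-1, 5704)) = Add(Add(Pow(Rational(-22620521, 410), Rational(1, 2)), -217952), Rational(-1, 5704)) = Add(Add(Mul(Rational(1, 410), I, Pow(9274413610, Rational(1, 2))), -217952), Rational(-1, 5704)) = Add(Add(-217952, Mul(Rational(1, 410), I, Pow(9274413610, Rational(1, 2)))), Rational(-1, 5704)) = Add(Rational(-1243198209, 5704), Mul(Rational(1, 410), I, Pow(9274413610, Rational(1, 2))))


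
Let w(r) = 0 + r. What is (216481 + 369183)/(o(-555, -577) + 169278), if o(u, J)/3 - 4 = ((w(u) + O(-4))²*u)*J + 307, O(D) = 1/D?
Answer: 9370624/4739007736281 ≈ 1.9773e-6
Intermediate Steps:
w(r) = r
o(u, J) = 933 + 3*J*u*(-¼ + u)² (o(u, J) = 12 + 3*(((u + 1/(-4))²*u)*J + 307) = 12 + 3*(((u - ¼)²*u)*J + 307) = 12 + 3*(((-¼ + u)²*u)*J + 307) = 12 + 3*((u*(-¼ + u)²)*J + 307) = 12 + 3*(J*u*(-¼ + u)² + 307) = 12 + 3*(307 + J*u*(-¼ + u)²) = 12 + (921 + 3*J*u*(-¼ + u)²) = 933 + 3*J*u*(-¼ + u)²)
(216481 + 369183)/(o(-555, -577) + 169278) = (216481 + 369183)/((933 + (3/16)*(-577)*(-555)*(-1 + 4*(-555))²) + 169278) = 585664/((933 + (3/16)*(-577)*(-555)*(-1 - 2220)²) + 169278) = 585664/((933 + (3/16)*(-577)*(-555)*(-2221)²) + 169278) = 585664/((933 + (3/16)*(-577)*(-555)*4932841) + 169278) = 585664/((933 + 4739005012905/16) + 169278) = 585664/(4739005027833/16 + 169278) = 585664/(4739007736281/16) = 585664*(16/4739007736281) = 9370624/4739007736281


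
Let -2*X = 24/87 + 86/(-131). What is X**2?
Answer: 522729/14432401 ≈ 0.036219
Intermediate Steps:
X = 723/3799 (X = -(24/87 + 86/(-131))/2 = -(24*(1/87) + 86*(-1/131))/2 = -(8/29 - 86/131)/2 = -1/2*(-1446/3799) = 723/3799 ≈ 0.19031)
X**2 = (723/3799)**2 = 522729/14432401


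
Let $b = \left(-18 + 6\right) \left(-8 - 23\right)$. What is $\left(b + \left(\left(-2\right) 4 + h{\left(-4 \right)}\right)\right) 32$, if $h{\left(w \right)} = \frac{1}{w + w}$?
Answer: $11644$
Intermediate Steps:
$h{\left(w \right)} = \frac{1}{2 w}$
$b = 372$ ($b = \left(-12\right) \left(-31\right) = 372$)
$\left(b + \left(\left(-2\right) 4 + h{\left(-4 \right)}\right)\right) 32 = \left(372 + \left(\left(-2\right) 4 + \frac{1}{2 \left(-4\right)}\right)\right) 32 = \left(372 + \left(-8 + \frac{1}{2} \left(- \frac{1}{4}\right)\right)\right) 32 = \left(372 - \frac{65}{8}\right) 32 = \frac{2911}{8} \cdot 32 = 11644$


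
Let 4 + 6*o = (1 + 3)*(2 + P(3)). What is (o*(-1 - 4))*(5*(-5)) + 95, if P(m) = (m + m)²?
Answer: 9535/3 ≈ 3178.3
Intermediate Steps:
P(m) = 4*m² (P(m) = (2*m)² = 4*m²)
o = 74/3 (o = -⅔ + ((1 + 3)*(2 + 4*3²))/6 = -⅔ + (4*(2 + 4*9))/6 = -⅔ + (4*(2 + 36))/6 = -⅔ + (4*38)/6 = -⅔ + (⅙)*152 = -⅔ + 76/3 = 74/3 ≈ 24.667)
(o*(-1 - 4))*(5*(-5)) + 95 = (74*(-1 - 4)/3)*(5*(-5)) + 95 = ((74/3)*(-5))*(-25) + 95 = -370/3*(-25) + 95 = 9250/3 + 95 = 9535/3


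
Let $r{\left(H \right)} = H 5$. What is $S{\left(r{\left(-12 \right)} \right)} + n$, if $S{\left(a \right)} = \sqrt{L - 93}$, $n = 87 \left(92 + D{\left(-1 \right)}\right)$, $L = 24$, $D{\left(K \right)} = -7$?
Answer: $7395 + i \sqrt{69} \approx 7395.0 + 8.3066 i$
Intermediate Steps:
$r{\left(H \right)} = 5 H$
$n = 7395$ ($n = 87 \left(92 - 7\right) = 87 \cdot 85 = 7395$)
$S{\left(a \right)} = i \sqrt{69}$ ($S{\left(a \right)} = \sqrt{24 - 93} = \sqrt{-69} = i \sqrt{69}$)
$S{\left(r{\left(-12 \right)} \right)} + n = i \sqrt{69} + 7395 = 7395 + i \sqrt{69}$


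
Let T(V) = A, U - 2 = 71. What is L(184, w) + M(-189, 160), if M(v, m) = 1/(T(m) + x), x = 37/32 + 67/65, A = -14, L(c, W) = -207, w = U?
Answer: -5088277/24571 ≈ -207.08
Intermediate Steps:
U = 73 (U = 2 + 71 = 73)
w = 73
T(V) = -14
x = 4549/2080 (x = 37*(1/32) + 67*(1/65) = 37/32 + 67/65 = 4549/2080 ≈ 2.1870)
M(v, m) = -2080/24571 (M(v, m) = 1/(-14 + 4549/2080) = 1/(-24571/2080) = -2080/24571)
L(184, w) + M(-189, 160) = -207 - 2080/24571 = -5088277/24571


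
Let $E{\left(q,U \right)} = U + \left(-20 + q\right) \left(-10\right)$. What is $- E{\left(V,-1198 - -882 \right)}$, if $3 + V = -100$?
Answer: $-914$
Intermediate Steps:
$V = -103$ ($V = -3 - 100 = -103$)
$E{\left(q,U \right)} = 200 + U - 10 q$ ($E{\left(q,U \right)} = U - \left(-200 + 10 q\right) = 200 + U - 10 q$)
$- E{\left(V,-1198 - -882 \right)} = - (200 - 316 - -1030) = - (200 + \left(-1198 + 882\right) + 1030) = - (200 - 316 + 1030) = \left(-1\right) 914 = -914$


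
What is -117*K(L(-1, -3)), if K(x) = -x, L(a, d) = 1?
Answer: 117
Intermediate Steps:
-117*K(L(-1, -3)) = -(-117) = -117*(-1) = 117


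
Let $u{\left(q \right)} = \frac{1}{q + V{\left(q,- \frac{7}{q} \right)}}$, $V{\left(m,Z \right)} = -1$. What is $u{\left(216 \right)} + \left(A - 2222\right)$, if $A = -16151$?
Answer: $- \frac{3950194}{215} \approx -18373.0$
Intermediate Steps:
$u{\left(q \right)} = \frac{1}{-1 + q}$ ($u{\left(q \right)} = \frac{1}{q - 1} = \frac{1}{-1 + q}$)
$u{\left(216 \right)} + \left(A - 2222\right) = \frac{1}{-1 + 216} - 18373 = \frac{1}{215} - 18373 = - \frac{3950194}{215}$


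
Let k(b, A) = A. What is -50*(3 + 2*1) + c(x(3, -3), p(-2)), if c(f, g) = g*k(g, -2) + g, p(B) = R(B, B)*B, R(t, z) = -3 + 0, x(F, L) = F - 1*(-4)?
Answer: -256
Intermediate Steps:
x(F, L) = 4 + F (x(F, L) = F + 4 = 4 + F)
R(t, z) = -3
p(B) = -3*B
c(f, g) = -g (c(f, g) = g*(-2) + g = -2*g + g = -g)
-50*(3 + 2*1) + c(x(3, -3), p(-2)) = -50*(3 + 2*1) - (-3)*(-2) = -50*(3 + 2) - 1*6 = -50*5 - 6 = -250 - 6 = -256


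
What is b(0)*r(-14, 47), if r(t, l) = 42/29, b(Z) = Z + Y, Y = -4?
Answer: -168/29 ≈ -5.7931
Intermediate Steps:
b(Z) = -4 + Z (b(Z) = Z - 4 = -4 + Z)
r(t, l) = 42/29 (r(t, l) = 42*(1/29) = 42/29)
b(0)*r(-14, 47) = (-4 + 0)*(42/29) = -4*42/29 = -168/29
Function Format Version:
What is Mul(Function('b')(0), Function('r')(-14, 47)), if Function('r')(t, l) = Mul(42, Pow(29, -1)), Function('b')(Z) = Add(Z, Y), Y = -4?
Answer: Rational(-168, 29) ≈ -5.7931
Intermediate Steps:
Function('b')(Z) = Add(-4, Z) (Function('b')(Z) = Add(Z, -4) = Add(-4, Z))
Function('r')(t, l) = Rational(42, 29) (Function('r')(t, l) = Mul(42, Rational(1, 29)) = Rational(42, 29))
Mul(Function('b')(0), Function('r')(-14, 47)) = Mul(Add(-4, 0), Rational(42, 29)) = Mul(-4, Rational(42, 29)) = Rational(-168, 29)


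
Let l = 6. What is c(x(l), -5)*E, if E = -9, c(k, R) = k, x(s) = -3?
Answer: 27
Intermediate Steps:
c(x(l), -5)*E = -3*(-9) = 27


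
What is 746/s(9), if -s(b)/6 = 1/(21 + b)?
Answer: -3730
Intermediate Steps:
s(b) = -6/(21 + b)
746/s(9) = 746/((-6/(21 + 9))) = 746/((-6/30)) = 746/((-6*1/30)) = 746/(-1/5) = 746*(-5) = -3730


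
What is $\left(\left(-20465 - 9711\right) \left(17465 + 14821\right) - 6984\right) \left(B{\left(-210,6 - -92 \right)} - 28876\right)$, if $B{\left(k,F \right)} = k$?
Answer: $28337597441520$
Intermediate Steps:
$\left(\left(-20465 - 9711\right) \left(17465 + 14821\right) - 6984\right) \left(B{\left(-210,6 - -92 \right)} - 28876\right) = \left(\left(-20465 - 9711\right) \left(17465 + 14821\right) - 6984\right) \left(-210 - 28876\right) = \left(\left(-30176\right) 32286 - 6984\right) \left(-29086\right) = \left(-974262336 - 6984\right) \left(-29086\right) = \left(-974269320\right) \left(-29086\right) = 28337597441520$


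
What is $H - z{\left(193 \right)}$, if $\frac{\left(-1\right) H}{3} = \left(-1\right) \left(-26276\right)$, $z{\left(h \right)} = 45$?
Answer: $-78873$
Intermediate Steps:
$H = -78828$ ($H = - 3 \left(\left(-1\right) \left(-26276\right)\right) = \left(-3\right) 26276 = -78828$)
$H - z{\left(193 \right)} = -78828 - 45 = -78873$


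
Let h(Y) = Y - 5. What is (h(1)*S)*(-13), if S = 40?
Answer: 2080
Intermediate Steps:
h(Y) = -5 + Y
(h(1)*S)*(-13) = ((-5 + 1)*40)*(-13) = -4*40*(-13) = -160*(-13) = 2080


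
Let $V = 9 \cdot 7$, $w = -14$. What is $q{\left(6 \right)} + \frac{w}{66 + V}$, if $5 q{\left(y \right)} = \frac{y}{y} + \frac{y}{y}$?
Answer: $\frac{188}{645} \approx 0.29147$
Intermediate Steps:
$q{\left(y \right)} = \frac{2}{5}$ ($q{\left(y \right)} = \frac{\frac{y}{y} + \frac{y}{y}}{5} = \frac{1 + 1}{5} = \frac{1}{5} \cdot 2 = \frac{2}{5}$)
$V = 63$
$q{\left(6 \right)} + \frac{w}{66 + V} = \frac{2}{5} + \frac{1}{66 + 63} \left(-14\right) = \frac{2}{5} + \frac{1}{129} \left(-14\right) = \frac{2}{5} - \frac{14}{129} = \frac{188}{645}$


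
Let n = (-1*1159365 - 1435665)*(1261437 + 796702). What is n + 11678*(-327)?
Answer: -5340936267876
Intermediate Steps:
n = -5340932449170 (n = (-1159365 - 1435665)*2058139 = -2595030*2058139 = -5340932449170)
n + 11678*(-327) = -5340932449170 + 11678*(-327) = -5340932449170 - 3818706 = -5340936267876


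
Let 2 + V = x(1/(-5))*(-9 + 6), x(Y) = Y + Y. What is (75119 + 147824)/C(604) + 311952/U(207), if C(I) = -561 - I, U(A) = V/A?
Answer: -94036203643/1165 ≈ -8.0718e+7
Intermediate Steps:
x(Y) = 2*Y
V = -⅘ (V = -2 + (2/(-5))*(-9 + 6) = -2 + (2*(-⅕))*(-3) = -2 - ⅖*(-3) = -2 + 6/5 = -⅘ ≈ -0.80000)
U(A) = -4/(5*A)
(75119 + 147824)/C(604) + 311952/U(207) = (75119 + 147824)/(-561 - 1*604) + 311952/((-⅘/207)) = 222943/(-561 - 604) + 311952/((-⅘*1/207)) = 222943/(-1165) + 311952/(-4/1035) = 222943*(-1/1165) + 311952*(-1035/4) = -222943/1165 - 80717580 = -94036203643/1165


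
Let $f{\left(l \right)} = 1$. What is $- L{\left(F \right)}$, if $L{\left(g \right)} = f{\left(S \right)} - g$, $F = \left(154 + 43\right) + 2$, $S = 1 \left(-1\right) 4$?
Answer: $198$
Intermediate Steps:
$S = -4$ ($S = \left(-1\right) 4 = -4$)
$F = 199$ ($F = 197 + 2 = 199$)
$L{\left(g \right)} = 1 - g$
$- L{\left(F \right)} = - (1 - 199) = \left(-1\right) \left(-198\right) = 198$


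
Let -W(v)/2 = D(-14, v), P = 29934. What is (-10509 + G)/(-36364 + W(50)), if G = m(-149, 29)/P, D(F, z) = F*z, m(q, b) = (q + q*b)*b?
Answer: 26225503/87217698 ≈ 0.30069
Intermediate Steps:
m(q, b) = b*(q + b*q) (m(q, b) = (q + b*q)*b = b*(q + b*q))
W(v) = 28*v (W(v) = -(-28)*v = 28*v)
G = -21605/4989 (G = (29*(-149)*(1 + 29))/29934 = (29*(-149)*30)*(1/29934) = -129630*1/29934 = -21605/4989 ≈ -4.3305)
(-10509 + G)/(-36364 + W(50)) = (-10509 - 21605/4989)/(-36364 + 28*50) = -52451006/(4989*(-36364 + 1400)) = -52451006/4989/(-34964) = -52451006/4989*(-1/34964) = 26225503/87217698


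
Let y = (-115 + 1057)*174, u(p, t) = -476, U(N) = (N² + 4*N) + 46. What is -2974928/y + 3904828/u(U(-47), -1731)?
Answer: -40090538347/4876263 ≈ -8221.6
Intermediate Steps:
U(N) = 46 + N² + 4*N
y = 163908 (y = 942*174 = 163908)
-2974928/y + 3904828/u(U(-47), -1731) = -2974928/163908 + 3904828/(-476) = -2974928*1/163908 + 3904828*(-1/476) = -743732/40977 - 976207/119 = -40090538347/4876263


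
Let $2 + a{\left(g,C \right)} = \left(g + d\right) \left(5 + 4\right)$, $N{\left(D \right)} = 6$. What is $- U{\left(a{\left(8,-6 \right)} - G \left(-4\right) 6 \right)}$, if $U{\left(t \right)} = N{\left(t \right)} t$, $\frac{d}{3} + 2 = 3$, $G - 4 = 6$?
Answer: $-2022$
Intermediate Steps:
$G = 10$ ($G = 4 + 6 = 10$)
$d = 3$ ($d = -6 + 3 \cdot 3 = -6 + 9 = 3$)
$a{\left(g,C \right)} = 25 + 9 g$ ($a{\left(g,C \right)} = -2 + \left(g + 3\right) \left(5 + 4\right) = -2 + \left(3 + g\right) 9 = -2 + \left(27 + 9 g\right) = 25 + 9 g$)
$U{\left(t \right)} = 6 t$
$- U{\left(a{\left(8,-6 \right)} - G \left(-4\right) 6 \right)} = - 6 \left(\left(25 + 9 \cdot 8\right) - 10 \left(-4\right) 6\right) = - 6 \left(\left(25 + 72\right) - \left(-40\right) 6\right) = - 6 \left(97 - -240\right) = - 6 \left(97 + 240\right) = - 6 \cdot 337 = \left(-1\right) 2022 = -2022$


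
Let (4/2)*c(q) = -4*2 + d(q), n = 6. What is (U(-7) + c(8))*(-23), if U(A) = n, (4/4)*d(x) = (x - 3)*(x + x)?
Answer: -966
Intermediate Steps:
d(x) = 2*x*(-3 + x) (d(x) = (x - 3)*(x + x) = (-3 + x)*(2*x) = 2*x*(-3 + x))
U(A) = 6
c(q) = -4 + q*(-3 + q) (c(q) = (-4*2 + 2*q*(-3 + q))/2 = (-8 + 2*q*(-3 + q))/2 = -4 + q*(-3 + q))
(U(-7) + c(8))*(-23) = (6 + (-4 + 8*(-3 + 8)))*(-23) = (6 + (-4 + 8*5))*(-23) = (6 + (-4 + 40))*(-23) = (6 + 36)*(-23) = 42*(-23) = -966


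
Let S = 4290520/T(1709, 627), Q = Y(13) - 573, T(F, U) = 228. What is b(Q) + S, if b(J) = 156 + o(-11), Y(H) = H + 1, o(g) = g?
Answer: 1080895/57 ≈ 18963.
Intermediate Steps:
Y(H) = 1 + H
Q = -559 (Q = (1 + 13) - 573 = 14 - 573 = -559)
b(J) = 145 (b(J) = 156 - 11 = 145)
S = 1072630/57 (S = 4290520/228 = 4290520*(1/228) = 1072630/57 ≈ 18818.)
b(Q) + S = 145 + 1072630/57 = 1080895/57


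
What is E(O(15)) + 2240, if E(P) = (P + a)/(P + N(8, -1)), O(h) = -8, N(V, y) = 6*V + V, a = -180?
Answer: 26833/12 ≈ 2236.1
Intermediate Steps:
N(V, y) = 7*V
E(P) = (-180 + P)/(56 + P) (E(P) = (P - 180)/(P + 7*8) = (-180 + P)/(P + 56) = (-180 + P)/(56 + P))
E(O(15)) + 2240 = (-180 - 8)/(56 - 8) + 2240 = -188/48 + 2240 = (1/48)*(-188) + 2240 = -47/12 + 2240 = 26833/12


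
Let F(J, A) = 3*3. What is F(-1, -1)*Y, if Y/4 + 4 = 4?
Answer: 0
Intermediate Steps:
F(J, A) = 9
Y = 0 (Y = -16 + 4*4 = -16 + 16 = 0)
F(-1, -1)*Y = 9*0 = 0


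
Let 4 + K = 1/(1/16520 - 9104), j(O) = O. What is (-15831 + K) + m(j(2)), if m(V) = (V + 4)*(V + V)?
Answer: -2377944043589/150398079 ≈ -15811.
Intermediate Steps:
K = -601608836/150398079 (K = -4 + 1/(1/16520 - 9104) = -4 + 1/(-150398079/16520) = -4 - 16520/150398079 = -601608836/150398079 ≈ -4.0001)
m(V) = 2*V*(4 + V) (m(V) = (4 + V)*(2*V) = 2*V*(4 + V))
(-15831 + K) + m(j(2)) = (-15831 - 601608836/150398079) + 2*2*(4 + 2) = -2381553597485/150398079 + 2*2*6 = -2381553597485/150398079 + 24 = -2377944043589/150398079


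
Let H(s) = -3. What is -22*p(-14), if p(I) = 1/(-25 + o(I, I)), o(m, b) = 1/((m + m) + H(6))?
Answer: 341/388 ≈ 0.87887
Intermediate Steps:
o(m, b) = 1/(-3 + 2*m) (o(m, b) = 1/((m + m) - 3) = 1/(2*m - 3) = 1/(-3 + 2*m))
p(I) = 1/(-25 + 1/(-3 + 2*I))
-22*p(-14) = -11*(3 - 2*(-14))/(-38 + 25*(-14)) = -11*(3 + 28)/(-38 - 350) = -11*31/(-388) = -11*(-1)*31/388 = -22*(-31/776) = 341/388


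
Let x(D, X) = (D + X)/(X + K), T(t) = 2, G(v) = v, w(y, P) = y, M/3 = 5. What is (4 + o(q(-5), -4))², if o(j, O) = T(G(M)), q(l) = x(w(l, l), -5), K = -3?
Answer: 36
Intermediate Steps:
M = 15 (M = 3*5 = 15)
x(D, X) = (D + X)/(-3 + X) (x(D, X) = (D + X)/(X - 3) = (D + X)/(-3 + X))
q(l) = 5/8 - l/8 (q(l) = (l - 5)/(-3 - 5) = (-5 + l)/(-8) = -(-5 + l)/8 = 5/8 - l/8)
o(j, O) = 2
(4 + o(q(-5), -4))² = (4 + 2)² = 6² = 36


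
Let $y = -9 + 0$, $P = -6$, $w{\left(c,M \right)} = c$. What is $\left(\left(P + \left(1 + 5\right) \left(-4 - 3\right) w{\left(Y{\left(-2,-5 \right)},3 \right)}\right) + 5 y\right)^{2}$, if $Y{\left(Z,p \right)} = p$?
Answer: $25281$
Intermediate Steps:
$y = -9$
$\left(\left(P + \left(1 + 5\right) \left(-4 - 3\right) w{\left(Y{\left(-2,-5 \right)},3 \right)}\right) + 5 y\right)^{2} = \left(\left(-6 + \left(1 + 5\right) \left(-4 - 3\right) \left(-5\right)\right) + 5 \left(-9\right)\right)^{2} = \left(\left(-6 + 6 \left(-7\right) \left(-5\right)\right) - 45\right)^{2} = \left(\left(-6 - -210\right) - 45\right)^{2} = \left(\left(-6 + 210\right) - 45\right)^{2} = \left(204 - 45\right)^{2} = 159^{2} = 25281$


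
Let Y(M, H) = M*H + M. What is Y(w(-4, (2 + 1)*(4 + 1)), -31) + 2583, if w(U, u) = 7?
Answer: 2373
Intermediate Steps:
Y(M, H) = M + H*M (Y(M, H) = H*M + M = M + H*M)
Y(w(-4, (2 + 1)*(4 + 1)), -31) + 2583 = 7*(1 - 31) + 2583 = 7*(-30) + 2583 = -210 + 2583 = 2373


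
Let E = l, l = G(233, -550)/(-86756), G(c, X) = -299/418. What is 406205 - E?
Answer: 640461798667/1576696 ≈ 4.0621e+5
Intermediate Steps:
G(c, X) = -299/418 (G(c, X) = -299*1/418 = -299/418)
l = 13/1576696 (l = -299/418/(-86756) = -299/418*(-1/86756) = 13/1576696 ≈ 8.2451e-6)
E = 13/1576696 ≈ 8.2451e-6
406205 - E = 406205 - 1*13/1576696 = 406205 - 13/1576696 = 640461798667/1576696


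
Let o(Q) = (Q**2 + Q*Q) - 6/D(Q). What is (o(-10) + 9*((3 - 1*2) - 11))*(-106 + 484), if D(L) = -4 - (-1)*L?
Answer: 41742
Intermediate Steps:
D(L) = -4 + L
o(Q) = -6/(-4 + Q) + 2*Q**2 (o(Q) = (Q**2 + Q*Q) - 6/(-4 + Q) = (Q**2 + Q**2) - 6/(-4 + Q) = 2*Q**2 - 6/(-4 + Q) = -6/(-4 + Q) + 2*Q**2)
(o(-10) + 9*((3 - 1*2) - 11))*(-106 + 484) = (2*(-3 + (-10)**2*(-4 - 10))/(-4 - 10) + 9*((3 - 1*2) - 11))*(-106 + 484) = (2*(-3 + 100*(-14))/(-14) + 9*((3 - 2) - 11))*378 = (2*(-1/14)*(-3 - 1400) + 9*(1 - 11))*378 = (2*(-1/14)*(-1403) + 9*(-10))*378 = (1403/7 - 90)*378 = (773/7)*378 = 41742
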